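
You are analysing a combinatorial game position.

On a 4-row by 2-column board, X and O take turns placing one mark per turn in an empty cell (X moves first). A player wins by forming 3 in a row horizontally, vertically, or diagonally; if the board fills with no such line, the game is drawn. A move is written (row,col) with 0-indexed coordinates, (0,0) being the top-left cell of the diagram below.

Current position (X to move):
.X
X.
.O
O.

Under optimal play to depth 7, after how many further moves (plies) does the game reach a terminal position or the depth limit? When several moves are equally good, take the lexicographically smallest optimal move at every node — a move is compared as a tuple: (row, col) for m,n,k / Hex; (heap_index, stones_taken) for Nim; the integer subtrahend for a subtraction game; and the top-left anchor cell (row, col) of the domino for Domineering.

PV length from [.X/X./.O/O.]: 4 plies

ply 1, X at .X/X./.O/O. | (0,0)=+0→XX/X./.O/O.*; (1,1)=+0→.X/XX/.O/O.; (2,0)=+0→.X/X./XO/O.; (3,1)=+0→.X/X./.O/OX
ply 2, O at XX/X./.O/O. | (1,1)=-1→XX/XO/.O/O.; (2,0)=+0→XX/X./OO/O.*; (3,1)=-1→XX/X./.O/OO
ply 3, X at XX/X./OO/O. | (1,1)=+0→XX/XX/OO/O.*; (3,1)=+0→XX/X./OO/OX
ply 4, O at XX/XX/OO/O. | (3,1)=+0→XX/XX/OO/OO*
ply 5: XX/XX/OO/OO is terminal +0 (X); from .X/X./.O/O. depth 7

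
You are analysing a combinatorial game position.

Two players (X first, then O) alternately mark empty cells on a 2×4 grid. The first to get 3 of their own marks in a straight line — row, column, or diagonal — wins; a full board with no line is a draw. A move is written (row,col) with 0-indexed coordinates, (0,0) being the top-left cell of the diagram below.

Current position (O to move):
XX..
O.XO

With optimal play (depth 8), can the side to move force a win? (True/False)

[XX../O.XO] O move#1: (0,2):+0/XXO./O.XO*, (0,3):-1/XX.O/O.XO, (1,1):-1/XX../OOXO
[XXO./O.XO] X move#2: (0,3):+0/XXOX/O.XO*, (1,1):+0/XXO./OXXO
[XXOX/O.XO] O move#3: (1,1):+0/XXOX/OOXO*
[XXOX/OOXO] end (terminal +0, X#4); searched XX../O.XO to 8

O winning at [XX../O.XO]: False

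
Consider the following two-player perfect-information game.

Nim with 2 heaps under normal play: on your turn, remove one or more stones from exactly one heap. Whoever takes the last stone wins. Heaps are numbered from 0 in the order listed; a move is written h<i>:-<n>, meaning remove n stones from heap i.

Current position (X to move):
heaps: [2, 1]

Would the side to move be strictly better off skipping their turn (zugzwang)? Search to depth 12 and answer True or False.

zugzwang((2,1), X) = False

p1 X@[(2,1)]: h0:-1[(1,1)]+1* h0:-2[(0,1)]-1 h1:-1[(2,0)]-1
p2 O@[(1,1)]: h0:-1[(0,1)]-1* h1:-1[(1,0)]-1
p3 X@[(0,1)]: h1:-1[(0,0)]+1*
p4 O@[(0,0)] terminal -1; root [(2,1)] d12
if X skipped the turn, O would face:
~ p1 O@[(2,1)]: h0:-1[(1,1)]+1* h0:-2[(0,1)]-1 h1:-1[(2,0)]-1
~ p2 X@[(1,1)]: h0:-1[(0,1)]-1* h1:-1[(1,0)]-1
~ p3 O@[(0,1)]: h1:-1[(0,0)]+1*
~ p4 X@[(0,0)] terminal -1; root [(2,1)] d12
compare (X): move=+1 vs pass=-1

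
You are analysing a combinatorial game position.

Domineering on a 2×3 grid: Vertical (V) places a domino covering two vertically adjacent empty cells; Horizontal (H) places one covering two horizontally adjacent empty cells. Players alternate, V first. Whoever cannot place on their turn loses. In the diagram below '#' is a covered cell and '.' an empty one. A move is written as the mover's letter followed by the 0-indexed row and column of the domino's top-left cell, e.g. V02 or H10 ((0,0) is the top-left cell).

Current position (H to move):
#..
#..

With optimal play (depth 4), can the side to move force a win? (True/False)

H winning at [#../#..]: True

p1 H@[#../#..]: H01[###/#..]+1* H11[#../###]+1
p2 V@[###/#..] terminal -1; root [#../#..] d4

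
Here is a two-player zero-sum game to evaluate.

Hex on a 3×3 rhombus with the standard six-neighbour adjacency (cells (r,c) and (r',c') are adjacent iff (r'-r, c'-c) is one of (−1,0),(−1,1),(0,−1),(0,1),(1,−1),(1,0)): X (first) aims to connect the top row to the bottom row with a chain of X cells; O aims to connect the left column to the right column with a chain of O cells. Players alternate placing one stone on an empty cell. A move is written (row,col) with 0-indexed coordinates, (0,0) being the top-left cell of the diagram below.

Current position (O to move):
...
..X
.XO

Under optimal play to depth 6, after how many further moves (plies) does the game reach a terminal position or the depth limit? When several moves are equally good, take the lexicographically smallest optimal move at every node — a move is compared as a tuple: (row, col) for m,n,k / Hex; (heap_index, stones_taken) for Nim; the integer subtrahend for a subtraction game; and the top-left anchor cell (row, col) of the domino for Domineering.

PV length from [.../..X/.XO]: 6 plies

p1 O@[.../..X/.XO]: (0,0)[O../..X/.XO]-1* (0,1)[.O./..X/.XO]-1 (0,2)[..O/..X/.XO]-1 (1,0)[.../O.X/.XO]-1 (1,1)[.../.OX/.XO]-1 (2,0)[.../..X/OXO]-1
p2 X@[O../..X/.XO]: (0,1)[OX./..X/.XO]+1* (0,2)[O.X/..X/.XO]+1 (1,0)[O../X.X/.XO]+1 (1,1)[O../.XX/.XO]+1 (2,0)[O../..X/XXO]+1
p3 O@[OX./..X/.XO]: (0,2)[OXO/..X/.XO]-1* (1,0)[OX./O.X/.XO]-1 (1,1)[OX./.OX/.XO]-1 (2,0)[OX./..X/OXO]-1
p4 X@[OXO/..X/.XO]: (1,0)[OXO/X.X/.XO]+1* (1,1)[OXO/.XX/.XO]+1 (2,0)[OXO/..X/XXO]+1
p5 O@[OXO/X.X/.XO]: (1,1)[OXO/XOX/.XO]-1* (2,0)[OXO/X.X/OXO]-1
p6 X@[OXO/XOX/.XO]: (2,0)[OXO/XOX/XXO]+1*
p7 O@[OXO/XOX/XXO] terminal -1; root [.../..X/.XO] d6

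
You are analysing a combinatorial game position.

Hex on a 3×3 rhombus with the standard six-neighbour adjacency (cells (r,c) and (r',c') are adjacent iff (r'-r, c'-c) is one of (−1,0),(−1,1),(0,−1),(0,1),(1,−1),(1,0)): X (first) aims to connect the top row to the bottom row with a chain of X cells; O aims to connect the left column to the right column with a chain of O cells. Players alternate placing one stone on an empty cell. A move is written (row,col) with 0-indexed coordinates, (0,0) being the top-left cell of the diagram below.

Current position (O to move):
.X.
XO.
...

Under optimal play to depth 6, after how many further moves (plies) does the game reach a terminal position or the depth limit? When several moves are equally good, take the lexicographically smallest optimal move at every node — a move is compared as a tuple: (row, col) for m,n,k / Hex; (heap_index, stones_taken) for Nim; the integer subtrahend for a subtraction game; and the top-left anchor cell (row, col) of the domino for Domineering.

PV length from [.X./XO./...]: 3 plies

p1 O@[.X./XO./...]: (0,0)[OX./XO./...]-1 (0,2)[.XO/XO./...]-1 (1,2)[.X./XOO/...]-1 (2,0)[.X./XO./O..]+1* (2,1)[.X./XO./.O.]-1 (2,2)[.X./XO./..O]-1
p2 X@[.X./XO./O..]: (0,0)[XX./XO./O..]-1* (0,2)[.XX/XO./O..]-1 (1,2)[.X./XOX/O..]-1 (2,1)[.X./XO./OX.]-1 (2,2)[.X./XO./O.X]-1
p3 O@[XX./XO./O..]: (0,2)[XXO/XO./O..]+1* (1,2)[XX./XOO/O..]+1 (2,1)[XX./XO./OO.]+1 (2,2)[XX./XO./O.O]+1
p4 X@[XXO/XO./O..] terminal -1; root [.X./XO./...] d6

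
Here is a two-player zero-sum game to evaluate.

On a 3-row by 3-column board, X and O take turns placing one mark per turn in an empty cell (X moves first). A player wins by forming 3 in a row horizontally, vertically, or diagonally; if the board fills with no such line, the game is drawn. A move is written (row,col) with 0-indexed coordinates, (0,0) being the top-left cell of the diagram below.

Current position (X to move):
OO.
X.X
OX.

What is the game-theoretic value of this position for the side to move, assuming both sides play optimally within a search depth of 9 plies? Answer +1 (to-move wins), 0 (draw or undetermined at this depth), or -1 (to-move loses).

value(OO./X.X/OX., X) = +1

p1 X@[OO./X.X/OX.]: (0,2)[OOX/X.X/OX.]+1* (1,1)[OO./XXX/OX.]+1 (2,2)[OO./X.X/OXX]-1
p2 O@[OOX/X.X/OX.]: (1,1)[OOX/XOX/OX.]-1* (2,2)[OOX/X.X/OXO]-1
p3 X@[OOX/XOX/OX.]: (2,2)[OOX/XOX/OXX]+1*
p4 O@[OOX/XOX/OXX] terminal -1; root [OO./X.X/OX.] d9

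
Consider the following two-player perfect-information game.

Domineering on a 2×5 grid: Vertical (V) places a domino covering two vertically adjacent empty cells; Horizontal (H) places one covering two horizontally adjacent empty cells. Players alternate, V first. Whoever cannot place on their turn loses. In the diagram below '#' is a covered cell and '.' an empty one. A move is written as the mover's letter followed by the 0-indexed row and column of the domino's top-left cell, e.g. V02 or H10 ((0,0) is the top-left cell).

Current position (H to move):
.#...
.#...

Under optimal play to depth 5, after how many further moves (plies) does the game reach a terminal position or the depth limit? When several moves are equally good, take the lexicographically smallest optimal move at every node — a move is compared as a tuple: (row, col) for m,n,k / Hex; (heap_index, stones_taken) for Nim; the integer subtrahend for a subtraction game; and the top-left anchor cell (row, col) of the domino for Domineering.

p1 H@[.#.../.#...]: H02[.###./.#...]-1* H03[.#.##/.#...]-1 H12[.#.../.###.]-1 H13[.#.../.#.##]-1
p2 V@[.###./.#...]: V00[####./##...]-1 V04[.####/.#..#]+1*
p3 H@[.####/.#..#]: H12[.####/.####]-1*
p4 V@[.####/.####]: V00[#####/#####]+1*
p5 H@[#####/#####] terminal -1; root [.#.../.#...] d5

PV length from [.#.../.#...]: 4 plies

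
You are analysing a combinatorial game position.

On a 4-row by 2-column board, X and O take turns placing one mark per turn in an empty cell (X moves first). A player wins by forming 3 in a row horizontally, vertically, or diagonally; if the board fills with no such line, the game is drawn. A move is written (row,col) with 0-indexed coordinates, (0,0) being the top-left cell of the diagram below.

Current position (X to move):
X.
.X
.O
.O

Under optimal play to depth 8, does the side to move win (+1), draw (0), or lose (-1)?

value(X./.X/.O/.O, X) = 0

ply 1, X at X./.X/.O/.O | (0,1)=+0→XX/.X/.O/.O*; (1,0)=+0→X./XX/.O/.O; (2,0)=+0→X./.X/XO/.O; (3,0)=+0→X./.X/.O/XO
ply 2, O at XX/.X/.O/.O | (1,0)=+0→XX/OX/.O/.O*; (2,0)=+0→XX/.X/OO/.O; (3,0)=+0→XX/.X/.O/OO
ply 3, X at XX/OX/.O/.O | (2,0)=+0→XX/OX/XO/.O*; (3,0)=+0→XX/OX/.O/XO
ply 4, O at XX/OX/XO/.O | (3,0)=+0→XX/OX/XO/OO*
ply 5: XX/OX/XO/OO is terminal +0 (X); from X./.X/.O/.O depth 8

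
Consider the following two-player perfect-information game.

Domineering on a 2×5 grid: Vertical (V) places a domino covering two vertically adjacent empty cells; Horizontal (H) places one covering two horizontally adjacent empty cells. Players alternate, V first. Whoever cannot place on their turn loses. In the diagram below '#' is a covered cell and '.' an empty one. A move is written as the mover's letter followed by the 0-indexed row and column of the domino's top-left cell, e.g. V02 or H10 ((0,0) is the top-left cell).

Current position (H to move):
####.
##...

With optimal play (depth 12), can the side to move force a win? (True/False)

H winning at [####./##...]: True

p1 H@[####./##...]: H12[####./####.]-1 H13[####./##.##]+1*
p2 V@[####./##.##] terminal -1; root [####./##...] d12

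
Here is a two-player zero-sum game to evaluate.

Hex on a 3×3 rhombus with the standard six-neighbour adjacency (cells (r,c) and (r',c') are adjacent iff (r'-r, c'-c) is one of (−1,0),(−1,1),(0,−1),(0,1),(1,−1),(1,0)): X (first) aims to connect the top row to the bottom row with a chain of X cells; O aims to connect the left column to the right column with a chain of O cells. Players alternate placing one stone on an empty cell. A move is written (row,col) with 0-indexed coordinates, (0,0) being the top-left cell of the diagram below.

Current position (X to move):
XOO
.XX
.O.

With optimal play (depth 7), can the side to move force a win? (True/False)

ply 1, X at XOO/.XX/.O. | (1,0)=+1→XOO/XXX/.O.*; (2,0)=-1→XOO/.XX/XO.; (2,2)=-1→XOO/.XX/.OX
ply 2, O at XOO/XXX/.O. | (2,0)=-1→XOO/XXX/OO.*; (2,2)=-1→XOO/XXX/.OO
ply 3, X at XOO/XXX/OO. | (2,2)=+1→XOO/XXX/OOX*
ply 4: XOO/XXX/OOX is terminal -1 (O); from XOO/.XX/.O. depth 7

X winning at [XOO/.XX/.O.]: True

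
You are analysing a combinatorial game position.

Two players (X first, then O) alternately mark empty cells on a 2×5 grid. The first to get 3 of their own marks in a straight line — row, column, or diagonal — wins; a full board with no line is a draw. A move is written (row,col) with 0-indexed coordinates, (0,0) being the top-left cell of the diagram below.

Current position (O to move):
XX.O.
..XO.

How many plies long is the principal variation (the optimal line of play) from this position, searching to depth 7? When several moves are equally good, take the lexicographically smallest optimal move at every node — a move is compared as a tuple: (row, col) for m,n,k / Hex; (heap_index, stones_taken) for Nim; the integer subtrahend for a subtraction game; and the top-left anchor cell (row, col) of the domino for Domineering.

PV length from [XX.O./..XO.]: 5 plies

[XX.O./..XO.] O move#1: (0,2):+0/XXOO./..XO.*, (0,4):-1/XX.OO/..XO., (1,0):-1/XX.O./O.XO., (1,1):-1/XX.O./.OXO., (1,4):-1/XX.O./..XOO
[XXOO./..XO.] X move#2: (0,4):+0/XXOOX/..XO.*, (1,0):-1/XXOO./X.XO., (1,1):-1/XXOO./.XXO., (1,4):-1/XXOO./..XOX
[XXOOX/..XO.] O move#3: (1,0):+0/XXOOX/O.XO.*, (1,1):+0/XXOOX/.OXO., (1,4):+0/XXOOX/..XOO
[XXOOX/O.XO.] X move#4: (1,1):+0/XXOOX/OXXO.*, (1,4):+0/XXOOX/O.XOX
[XXOOX/OXXO.] O move#5: (1,4):+0/XXOOX/OXXOO*
[XXOOX/OXXOO] end (terminal +0, X#6); searched XX.O./..XO. to 7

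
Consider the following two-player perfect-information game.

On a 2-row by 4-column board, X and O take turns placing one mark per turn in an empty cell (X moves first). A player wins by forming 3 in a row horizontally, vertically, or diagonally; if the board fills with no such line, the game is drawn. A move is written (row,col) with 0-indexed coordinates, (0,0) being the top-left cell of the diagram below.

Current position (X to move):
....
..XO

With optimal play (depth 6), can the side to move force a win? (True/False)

ply 1, X at ..../..XO | (0,0)=+0→X.../..XO*; (0,1)=+0→.X../..XO; (0,2)=+0→..X./..XO; (0,3)=+0→...X/..XO; (1,0)=+0→..../X.XO; (1,1)=+0→..../.XXO
ply 2, O at X.../..XO | (0,1)=+0→XO../..XO*; (0,2)=+0→X.O./..XO; (0,3)=+0→X..O/..XO; (1,0)=+0→X.../O.XO; (1,1)=+0→X.../.OXO
ply 3, X at XO../..XO | (0,2)=+0→XOX./..XO*; (0,3)=+0→XO.X/..XO; (1,0)=+0→XO../X.XO; (1,1)=+0→XO../.XXO
ply 4, O at XOX./..XO | (0,3)=+0→XOXO/..XO*; (1,0)=+0→XOX./O.XO; (1,1)=+0→XOX./.OXO
ply 5, X at XOXO/..XO | (1,0)=+0→XOXO/X.XO*; (1,1)=+0→XOXO/.XXO
ply 6, O at XOXO/X.XO | (1,1)=+0→XOXO/XOXO*
ply 7: XOXO/XOXO is terminal +0 (X); from ..../..XO depth 6

X winning at [..../..XO]: False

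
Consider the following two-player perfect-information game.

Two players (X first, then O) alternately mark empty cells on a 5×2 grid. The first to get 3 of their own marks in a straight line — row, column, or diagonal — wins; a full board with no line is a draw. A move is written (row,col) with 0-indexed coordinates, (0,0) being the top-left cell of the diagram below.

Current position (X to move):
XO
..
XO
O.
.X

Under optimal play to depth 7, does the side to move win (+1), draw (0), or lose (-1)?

value(XO/../XO/O./.X, X) = +1

p1 X@[XO/../XO/O./.X]: (1,0)[XO/X./XO/O./.X]+1* (1,1)[XO/.X/XO/O./.X]+0 (3,1)[XO/../XO/OX/.X]-1 (4,0)[XO/../XO/O./XX]-1
p2 O@[XO/X./XO/O./.X] terminal -1; root [XO/../XO/O./.X] d7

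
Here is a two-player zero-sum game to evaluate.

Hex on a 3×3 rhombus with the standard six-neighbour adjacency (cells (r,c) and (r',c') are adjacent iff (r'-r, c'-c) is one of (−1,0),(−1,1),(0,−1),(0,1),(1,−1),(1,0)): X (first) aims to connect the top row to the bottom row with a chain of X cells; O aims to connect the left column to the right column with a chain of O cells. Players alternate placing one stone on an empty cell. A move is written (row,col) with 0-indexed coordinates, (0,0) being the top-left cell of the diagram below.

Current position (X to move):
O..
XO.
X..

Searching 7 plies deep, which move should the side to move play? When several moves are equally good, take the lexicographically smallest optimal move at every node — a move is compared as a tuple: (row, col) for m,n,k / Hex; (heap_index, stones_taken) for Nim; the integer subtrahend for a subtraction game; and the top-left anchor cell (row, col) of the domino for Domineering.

X's best at [O../XO./X..]: (0,1)

ply 1, X at O../XO./X.. | (0,1)=+1→OX./XO./X..*; (0,2)=+1→O.X/XO./X..; (1,2)=+1→O../XOX/X..; (2,1)=-1→O../XO./XX.; (2,2)=-1→O../XO./X.X
ply 2: OX./XO./X.. is terminal -1 (O); from O../XO./X.. depth 7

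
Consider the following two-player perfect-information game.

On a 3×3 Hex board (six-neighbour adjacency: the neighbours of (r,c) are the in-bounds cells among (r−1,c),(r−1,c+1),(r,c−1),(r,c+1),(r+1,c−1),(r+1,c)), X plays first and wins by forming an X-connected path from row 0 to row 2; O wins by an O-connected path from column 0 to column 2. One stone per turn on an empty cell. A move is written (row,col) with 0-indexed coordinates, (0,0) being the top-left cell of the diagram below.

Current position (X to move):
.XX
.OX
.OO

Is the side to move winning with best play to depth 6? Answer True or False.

ply 1, X at .XX/.OX/.OO | (0,0)=-1→XXX/.OX/.OO*; (1,0)=-1→.XX/XOX/.OO; (2,0)=-1→.XX/.OX/XOO
ply 2, O at XXX/.OX/.OO | (1,0)=+1→XXX/OOX/.OO*; (2,0)=+1→XXX/.OX/OOO
ply 3: XXX/OOX/.OO is terminal -1 (X); from .XX/.OX/.OO depth 6

X winning at [.XX/.OX/.OO]: False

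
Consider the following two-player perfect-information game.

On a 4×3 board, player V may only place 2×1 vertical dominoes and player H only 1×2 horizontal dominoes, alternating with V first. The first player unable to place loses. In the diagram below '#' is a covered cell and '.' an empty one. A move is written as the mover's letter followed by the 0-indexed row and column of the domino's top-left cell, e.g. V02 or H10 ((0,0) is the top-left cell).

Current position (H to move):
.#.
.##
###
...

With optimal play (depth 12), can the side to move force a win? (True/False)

p1 H@[.#./.##/###/...]: H30[.#./.##/###/##.]-1* H31[.#./.##/###/.##]-1
p2 V@[.#./.##/###/##.]: V00[##./###/###/##.]+1*
p3 H@[##./###/###/##.] terminal -1; root [.#./.##/###/...] d12

H winning at [.#./.##/###/...]: False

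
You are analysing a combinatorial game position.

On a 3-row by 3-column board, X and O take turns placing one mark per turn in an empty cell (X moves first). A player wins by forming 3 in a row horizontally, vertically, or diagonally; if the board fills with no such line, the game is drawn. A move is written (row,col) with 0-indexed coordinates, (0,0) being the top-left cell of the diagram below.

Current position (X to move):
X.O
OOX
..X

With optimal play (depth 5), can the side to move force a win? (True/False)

p1 X@[X.O/OOX/..X]: (0,1)[XXO/OOX/..X]-1 (2,0)[X.O/OOX/X.X]+0* (2,1)[X.O/OOX/.XX]-1
p2 O@[X.O/OOX/X.X]: (0,1)[XOO/OOX/X.X]-1 (2,1)[X.O/OOX/XOX]+0*
p3 X@[X.O/OOX/XOX]: (0,1)[XXO/OOX/XOX]+0*
p4 O@[XXO/OOX/XOX] terminal +0; root [X.O/OOX/..X] d5

X winning at [X.O/OOX/..X]: False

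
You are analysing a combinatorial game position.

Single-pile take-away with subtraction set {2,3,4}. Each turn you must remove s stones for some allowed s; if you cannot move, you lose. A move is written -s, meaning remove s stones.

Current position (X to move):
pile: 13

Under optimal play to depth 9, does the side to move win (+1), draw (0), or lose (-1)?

[13] X move#1: -2:-1/11*, -3:-1/10, -4:-1/9
[11] O move#2: -2:-1/9, -3:-1/8, -4:+1/7*
[7] X move#3: -2:-1/5*, -3:-1/4, -4:-1/3
[5] O move#4: -2:-1/3, -3:-1/2, -4:+1/1*
[1] end (terminal -1, X#5); searched 13 to 9

value(13, X) = -1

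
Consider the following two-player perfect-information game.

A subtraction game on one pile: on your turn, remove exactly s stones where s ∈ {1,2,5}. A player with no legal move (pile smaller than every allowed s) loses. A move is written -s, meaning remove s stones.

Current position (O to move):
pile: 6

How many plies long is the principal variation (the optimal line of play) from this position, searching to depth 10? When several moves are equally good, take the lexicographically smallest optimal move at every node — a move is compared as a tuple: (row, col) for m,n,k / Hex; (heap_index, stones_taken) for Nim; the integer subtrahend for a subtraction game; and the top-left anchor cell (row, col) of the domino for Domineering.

p1 O@[6]: -1[5]-1* -2[4]-1 -5[1]-1
p2 X@[5]: -1[4]-1 -2[3]+1* -5[0]+1
p3 O@[3]: -1[2]-1* -2[1]-1
p4 X@[2]: -1[1]-1 -2[0]+1*
p5 O@[0] terminal -1; root [6] d10

PV length from [6]: 4 plies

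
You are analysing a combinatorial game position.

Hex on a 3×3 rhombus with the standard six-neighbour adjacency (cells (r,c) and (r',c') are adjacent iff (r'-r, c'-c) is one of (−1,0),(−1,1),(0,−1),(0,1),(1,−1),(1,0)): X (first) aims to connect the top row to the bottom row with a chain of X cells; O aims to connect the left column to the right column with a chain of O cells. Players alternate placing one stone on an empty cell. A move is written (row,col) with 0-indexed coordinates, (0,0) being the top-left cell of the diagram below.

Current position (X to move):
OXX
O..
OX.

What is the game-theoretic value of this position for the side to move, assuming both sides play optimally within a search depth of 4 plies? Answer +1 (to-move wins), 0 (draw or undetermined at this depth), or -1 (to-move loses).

value(OXX/O../OX., X) = +1

ply 1, X at OXX/O../OX. | (1,1)=+1→OXX/OX./OX.*; (1,2)=+1→OXX/O.X/OX.; (2,2)=+1→OXX/O../OXX
ply 2: OXX/OX./OX. is terminal -1 (O); from OXX/O../OX. depth 4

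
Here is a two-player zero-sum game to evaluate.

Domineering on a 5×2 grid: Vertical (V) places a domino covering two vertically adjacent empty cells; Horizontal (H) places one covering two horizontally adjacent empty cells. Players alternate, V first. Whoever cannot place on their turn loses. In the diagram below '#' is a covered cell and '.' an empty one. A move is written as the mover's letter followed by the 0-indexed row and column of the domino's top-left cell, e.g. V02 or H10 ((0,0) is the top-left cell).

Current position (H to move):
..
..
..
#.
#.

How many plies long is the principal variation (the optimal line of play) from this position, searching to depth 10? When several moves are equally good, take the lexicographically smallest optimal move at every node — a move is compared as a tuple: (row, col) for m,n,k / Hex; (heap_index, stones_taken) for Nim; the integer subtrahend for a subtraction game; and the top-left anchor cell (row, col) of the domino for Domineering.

p1 H@[../../../#./#.]: H00[##/../../#./#.]-1 H10[../##/../#./#.]+1* H20[../../##/#./#.]-1
p2 V@[../##/../#./#.]: V21[../##/.#/##/#.]-1* V31[../##/../##/##]-1
p3 H@[../##/.#/##/#.]: H00[##/##/.#/##/#.]+1*
p4 V@[##/##/.#/##/#.] terminal -1; root [../../../#./#.] d10

PV length from [../../../#./#.]: 3 plies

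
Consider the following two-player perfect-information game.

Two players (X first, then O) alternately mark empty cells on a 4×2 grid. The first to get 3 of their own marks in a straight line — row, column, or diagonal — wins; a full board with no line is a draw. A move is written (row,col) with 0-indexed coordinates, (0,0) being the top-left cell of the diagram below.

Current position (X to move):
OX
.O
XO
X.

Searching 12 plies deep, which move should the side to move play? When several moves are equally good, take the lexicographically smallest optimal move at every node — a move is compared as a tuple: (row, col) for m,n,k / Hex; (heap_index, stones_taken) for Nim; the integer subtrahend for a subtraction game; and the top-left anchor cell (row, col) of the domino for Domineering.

p1 X@[OX/.O/XO/X.]: (1,0)[OX/XO/XO/X.]+1* (3,1)[OX/.O/XO/XX]+0
p2 O@[OX/XO/XO/X.] terminal -1; root [OX/.O/XO/X.] d12

X's best at [OX/.O/XO/X.]: (1,0)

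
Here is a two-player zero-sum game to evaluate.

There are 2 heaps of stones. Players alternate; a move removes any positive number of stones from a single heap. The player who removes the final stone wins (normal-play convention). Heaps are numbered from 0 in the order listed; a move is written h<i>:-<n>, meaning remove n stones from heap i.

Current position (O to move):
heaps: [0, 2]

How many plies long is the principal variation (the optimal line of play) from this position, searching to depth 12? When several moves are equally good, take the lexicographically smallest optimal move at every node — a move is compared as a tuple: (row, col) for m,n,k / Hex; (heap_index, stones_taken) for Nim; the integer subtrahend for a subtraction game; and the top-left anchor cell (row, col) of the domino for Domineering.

PV length from [(0,2)]: 1 ply

p1 O@[(0,2)]: h1:-1[(0,1)]-1 h1:-2[(0,0)]+1*
p2 X@[(0,0)] terminal -1; root [(0,2)] d12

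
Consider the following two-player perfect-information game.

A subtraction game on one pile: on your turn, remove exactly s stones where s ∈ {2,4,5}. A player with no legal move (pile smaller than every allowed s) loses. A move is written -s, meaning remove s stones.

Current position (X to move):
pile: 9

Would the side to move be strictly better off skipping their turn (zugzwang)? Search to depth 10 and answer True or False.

[9] X move#1: -2:+1/7*, -4:-1/5, -5:-1/4
[7] O move#2: -2:-1/5*, -4:-1/3, -5:-1/2
[5] X move#3: -2:-1/3, -4:+1/1*, -5:+1/0
[1] end (terminal -1, O#4); searched 9 to 10
if X skipped the turn, O would face:
~ [9] O move#1: -2:+1/7*, -4:-1/5, -5:-1/4
~ [7] X move#2: -2:-1/5*, -4:-1/3, -5:-1/2
~ [5] O move#3: -2:-1/3, -4:+1/1*, -5:+1/0
~ [1] end (terminal -1, X#4); searched 9 to 10
compare (X): move=+1 vs pass=-1

zugzwang(9, X) = False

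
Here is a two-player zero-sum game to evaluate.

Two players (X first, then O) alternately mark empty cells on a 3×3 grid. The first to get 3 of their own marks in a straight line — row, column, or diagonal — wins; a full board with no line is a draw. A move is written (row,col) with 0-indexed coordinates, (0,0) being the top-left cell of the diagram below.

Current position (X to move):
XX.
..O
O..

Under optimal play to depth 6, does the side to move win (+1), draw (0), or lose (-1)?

value(XX./..O/O.., X) = +1

ply 1, X at XX./..O/O.. | (0,2)=+1→XXX/..O/O..*; (1,0)=-1→XX./X.O/O..; (1,1)=+1→XX./.XO/O..; (2,1)=+1→XX./..O/OX.; (2,2)=+1→XX./..O/O.X
ply 2: XXX/..O/O.. is terminal -1 (O); from XX./..O/O.. depth 6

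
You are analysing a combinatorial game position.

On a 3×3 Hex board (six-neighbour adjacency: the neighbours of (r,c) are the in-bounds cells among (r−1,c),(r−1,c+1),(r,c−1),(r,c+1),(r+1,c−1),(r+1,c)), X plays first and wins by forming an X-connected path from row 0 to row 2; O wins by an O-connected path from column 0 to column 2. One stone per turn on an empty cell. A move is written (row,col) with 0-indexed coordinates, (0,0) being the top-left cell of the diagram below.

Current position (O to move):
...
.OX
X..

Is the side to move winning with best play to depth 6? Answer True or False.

p1 O@[.../.OX/X..]: (0,0)[O../.OX/X..]-1* (0,1)[.O./.OX/X..]-1 (0,2)[..O/.OX/X..]-1 (1,0)[.../OOX/X..]-1 (2,1)[.../.OX/XO.]-1 (2,2)[.../.OX/X.O]-1
p2 X@[O../.OX/X..]: (0,1)[OX./.OX/X..]+1* (0,2)[O.X/.OX/X..]+1 (1,0)[O../XOX/X..]+1 (2,1)[O../.OX/XX.]-1 (2,2)[O../.OX/X.X]-1
p3 O@[OX./.OX/X..]: (0,2)[OXO/.OX/X..]-1* (1,0)[OX./OOX/X..]-1 (2,1)[OX./.OX/XO.]-1 (2,2)[OX./.OX/X.O]-1
p4 X@[OXO/.OX/X..]: (1,0)[OXO/XOX/X..]+1* (2,1)[OXO/.OX/XX.]-1 (2,2)[OXO/.OX/X.X]-1
p5 O@[OXO/XOX/X..] terminal -1; root [.../.OX/X..] d6

O winning at [.../.OX/X..]: False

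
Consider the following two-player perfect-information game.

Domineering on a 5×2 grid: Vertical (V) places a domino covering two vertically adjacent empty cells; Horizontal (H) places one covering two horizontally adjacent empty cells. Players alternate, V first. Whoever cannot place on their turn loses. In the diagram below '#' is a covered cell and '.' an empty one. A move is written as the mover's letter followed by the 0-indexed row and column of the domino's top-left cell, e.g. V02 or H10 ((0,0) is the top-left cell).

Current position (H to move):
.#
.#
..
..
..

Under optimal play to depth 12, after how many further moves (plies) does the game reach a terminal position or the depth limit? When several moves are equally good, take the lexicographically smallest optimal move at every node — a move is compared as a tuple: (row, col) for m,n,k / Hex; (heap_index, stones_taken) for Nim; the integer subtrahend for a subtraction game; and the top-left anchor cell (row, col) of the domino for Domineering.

p1 H@[.#/.#/../../..]: H20[.#/.#/##/../..]-1 H30[.#/.#/../##/..]+1* H40[.#/.#/../../##]-1
p2 V@[.#/.#/../##/..]: V00[##/##/../##/..]-1* V10[.#/##/#./##/..]-1
p3 H@[##/##/../##/..]: H20[##/##/##/##/..]+1* H40[##/##/../##/##]+1
p4 V@[##/##/##/##/..] terminal -1; root [.#/.#/../../..] d12

PV length from [.#/.#/../../..]: 3 plies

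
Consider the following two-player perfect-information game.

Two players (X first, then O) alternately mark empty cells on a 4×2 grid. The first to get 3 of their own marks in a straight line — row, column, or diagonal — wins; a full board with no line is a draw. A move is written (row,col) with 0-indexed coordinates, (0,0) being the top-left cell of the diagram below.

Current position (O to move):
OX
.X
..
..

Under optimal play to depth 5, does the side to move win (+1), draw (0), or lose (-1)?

ply 1, O at OX/.X/../.. | (1,0)=-1→OX/OX/../..; (2,0)=-1→OX/.X/O./..; (2,1)=+0→OX/.X/.O/..*; (3,0)=-1→OX/.X/../O.; (3,1)=-1→OX/.X/../.O
ply 2, X at OX/.X/.O/.. | (1,0)=+0→OX/XX/.O/..*; (2,0)=+0→OX/.X/XO/..; (3,0)=+0→OX/.X/.O/X.; (3,1)=+0→OX/.X/.O/.X
ply 3, O at OX/XX/.O/.. | (2,0)=+0→OX/XX/OO/..*; (3,0)=+0→OX/XX/.O/O.; (3,1)=+0→OX/XX/.O/.O
ply 4, X at OX/XX/OO/.. | (3,0)=+0→OX/XX/OO/X.*; (3,1)=+0→OX/XX/OO/.X
ply 5, O at OX/XX/OO/X. | (3,1)=+0→OX/XX/OO/XO*
ply 6: OX/XX/OO/XO is terminal +0 (X); from OX/.X/../.. depth 5

value(OX/.X/../.., O) = 0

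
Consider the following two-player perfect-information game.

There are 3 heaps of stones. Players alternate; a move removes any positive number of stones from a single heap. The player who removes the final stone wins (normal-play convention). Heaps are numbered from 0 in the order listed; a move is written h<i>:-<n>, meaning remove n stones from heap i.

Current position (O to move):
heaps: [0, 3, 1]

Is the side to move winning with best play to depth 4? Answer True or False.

p1 O@[(0,3,1)]: h1:-1[(0,2,1)]-1 h1:-2[(0,1,1)]+1* h1:-3[(0,0,1)]-1 h2:-1[(0,3,0)]-1
p2 X@[(0,1,1)]: h1:-1[(0,0,1)]-1* h2:-1[(0,1,0)]-1
p3 O@[(0,0,1)]: h2:-1[(0,0,0)]+1*
p4 X@[(0,0,0)] terminal -1; root [(0,3,1)] d4

O winning at [(0,3,1)]: True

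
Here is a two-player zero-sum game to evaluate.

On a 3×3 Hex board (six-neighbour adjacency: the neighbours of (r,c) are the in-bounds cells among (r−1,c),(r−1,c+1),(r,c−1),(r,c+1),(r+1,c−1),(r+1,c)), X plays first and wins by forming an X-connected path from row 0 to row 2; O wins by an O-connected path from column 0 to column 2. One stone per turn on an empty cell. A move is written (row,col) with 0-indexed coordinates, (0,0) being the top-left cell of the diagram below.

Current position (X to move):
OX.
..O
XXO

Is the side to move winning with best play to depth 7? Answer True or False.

ply 1, X at OX./..O/XXO | (0,2)=+1→OXX/..O/XXO*; (1,0)=+1→OX./X.O/XXO; (1,1)=+1→OX./.XO/XXO
ply 2, O at OXX/..O/XXO | (1,0)=-1→OXX/O.O/XXO*; (1,1)=-1→OXX/.OO/XXO
ply 3, X at OXX/O.O/XXO | (1,1)=+1→OXX/OXO/XXO*
ply 4: OXX/OXO/XXO is terminal -1 (O); from OX./..O/XXO depth 7

X winning at [OX./..O/XXO]: True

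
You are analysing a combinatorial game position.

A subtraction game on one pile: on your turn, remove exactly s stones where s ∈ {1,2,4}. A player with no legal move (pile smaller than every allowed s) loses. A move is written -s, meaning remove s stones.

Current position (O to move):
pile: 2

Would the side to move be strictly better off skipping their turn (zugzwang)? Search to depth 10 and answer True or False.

[2] O move#1: -1:-1/1, -2:+1/0*
[0] end (terminal -1, X#2); searched 2 to 10
if O skipped the turn, X would face:
~ [2] X move#1: -1:-1/1, -2:+1/0*
~ [0] end (terminal -1, O#2); searched 2 to 10
compare (O): move=+1 vs pass=-1

zugzwang(2, O) = False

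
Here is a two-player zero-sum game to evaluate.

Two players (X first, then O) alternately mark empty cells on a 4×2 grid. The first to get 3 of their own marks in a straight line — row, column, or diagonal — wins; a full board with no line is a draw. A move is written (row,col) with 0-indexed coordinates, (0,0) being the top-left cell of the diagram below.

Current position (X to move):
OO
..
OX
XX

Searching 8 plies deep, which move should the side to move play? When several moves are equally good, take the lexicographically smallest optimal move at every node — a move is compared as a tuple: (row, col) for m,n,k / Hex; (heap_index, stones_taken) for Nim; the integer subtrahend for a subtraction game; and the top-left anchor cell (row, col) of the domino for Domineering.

[OO/../OX/XX] X move#1: (1,0):+0/OO/X./OX/XX, (1,1):+1/OO/.X/OX/XX*
[OO/.X/OX/XX] end (terminal -1, O#2); searched OO/../OX/XX to 8

X's best at [OO/../OX/XX]: (1,1)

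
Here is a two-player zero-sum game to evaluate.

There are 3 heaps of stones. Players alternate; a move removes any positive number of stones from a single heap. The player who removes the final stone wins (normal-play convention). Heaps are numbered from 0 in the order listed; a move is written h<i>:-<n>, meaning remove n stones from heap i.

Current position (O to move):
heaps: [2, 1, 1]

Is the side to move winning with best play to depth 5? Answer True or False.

O winning at [(2,1,1)]: True

[(2,1,1)] O move#1: h0:-1:-1/(1,1,1), h0:-2:+1/(0,1,1)*, h1:-1:-1/(2,0,1), h2:-1:-1/(2,1,0)
[(0,1,1)] X move#2: h1:-1:-1/(0,0,1)*, h2:-1:-1/(0,1,0)
[(0,0,1)] O move#3: h2:-1:+1/(0,0,0)*
[(0,0,0)] end (terminal -1, X#4); searched (2,1,1) to 5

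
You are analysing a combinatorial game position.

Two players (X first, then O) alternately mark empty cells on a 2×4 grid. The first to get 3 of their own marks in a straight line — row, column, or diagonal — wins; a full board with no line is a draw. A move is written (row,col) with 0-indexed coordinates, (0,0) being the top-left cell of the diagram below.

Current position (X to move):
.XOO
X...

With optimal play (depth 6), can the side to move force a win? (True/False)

X winning at [.XOO/X...]: False

ply 1, X at .XOO/X... | (0,0)=+0→XXOO/X...*; (1,1)=+0→.XOO/XX..; (1,2)=+0→.XOO/X.X.; (1,3)=+0→.XOO/X..X
ply 2, O at XXOO/X... | (1,1)=+0→XXOO/XO..*; (1,2)=+0→XXOO/X.O.; (1,3)=+0→XXOO/X..O
ply 3, X at XXOO/XO.. | (1,2)=+0→XXOO/XOX.*; (1,3)=+0→XXOO/XO.X
ply 4, O at XXOO/XOX. | (1,3)=+0→XXOO/XOXO*
ply 5: XXOO/XOXO is terminal +0 (X); from .XOO/X... depth 6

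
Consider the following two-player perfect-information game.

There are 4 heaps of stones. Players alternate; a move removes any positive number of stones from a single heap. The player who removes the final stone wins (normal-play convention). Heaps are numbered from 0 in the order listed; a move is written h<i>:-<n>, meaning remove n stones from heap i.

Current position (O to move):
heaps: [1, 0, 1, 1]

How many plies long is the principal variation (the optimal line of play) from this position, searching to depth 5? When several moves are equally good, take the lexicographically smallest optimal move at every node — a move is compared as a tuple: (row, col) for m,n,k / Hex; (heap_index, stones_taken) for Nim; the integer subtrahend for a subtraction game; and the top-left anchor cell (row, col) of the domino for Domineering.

p1 O@[(1,0,1,1)]: h0:-1[(0,0,1,1)]+1* h2:-1[(1,0,0,1)]+1 h3:-1[(1,0,1,0)]+1
p2 X@[(0,0,1,1)]: h2:-1[(0,0,0,1)]-1* h3:-1[(0,0,1,0)]-1
p3 O@[(0,0,0,1)]: h3:-1[(0,0,0,0)]+1*
p4 X@[(0,0,0,0)] terminal -1; root [(1,0,1,1)] d5

PV length from [(1,0,1,1)]: 3 plies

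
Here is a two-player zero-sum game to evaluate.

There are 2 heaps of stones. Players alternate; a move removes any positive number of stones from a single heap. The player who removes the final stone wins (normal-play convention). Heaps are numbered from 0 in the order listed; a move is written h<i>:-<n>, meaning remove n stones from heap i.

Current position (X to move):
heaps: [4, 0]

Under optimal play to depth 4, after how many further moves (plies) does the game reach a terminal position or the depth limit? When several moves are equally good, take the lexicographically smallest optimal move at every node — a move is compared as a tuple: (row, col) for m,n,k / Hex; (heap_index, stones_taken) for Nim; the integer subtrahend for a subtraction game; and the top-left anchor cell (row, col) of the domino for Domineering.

[(4,0)] X move#1: h0:-1:-1/(3,0), h0:-2:-1/(2,0), h0:-3:-1/(1,0), h0:-4:+1/(0,0)*
[(0,0)] end (terminal -1, O#2); searched (4,0) to 4

PV length from [(4,0)]: 1 ply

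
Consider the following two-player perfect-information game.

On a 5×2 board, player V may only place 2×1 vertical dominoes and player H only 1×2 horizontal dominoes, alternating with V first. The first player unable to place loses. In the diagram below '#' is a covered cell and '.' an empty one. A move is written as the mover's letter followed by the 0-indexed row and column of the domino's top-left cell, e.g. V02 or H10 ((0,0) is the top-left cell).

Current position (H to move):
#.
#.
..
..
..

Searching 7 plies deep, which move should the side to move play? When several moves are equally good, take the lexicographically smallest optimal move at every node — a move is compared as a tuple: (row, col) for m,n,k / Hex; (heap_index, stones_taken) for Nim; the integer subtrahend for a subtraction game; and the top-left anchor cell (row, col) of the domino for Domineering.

H's best at [#./#./../../..]: H30

p1 H@[#./#./../../..]: H20[#./#./##/../..]-1 H30[#./#./../##/..]+1* H40[#./#./../../##]-1
p2 V@[#./#./../##/..]: V01[##/##/../##/..]-1* V11[#./##/.#/##/..]-1
p3 H@[##/##/../##/..]: H20[##/##/##/##/..]+1* H40[##/##/../##/##]+1
p4 V@[##/##/##/##/..] terminal -1; root [#./#./../../..] d7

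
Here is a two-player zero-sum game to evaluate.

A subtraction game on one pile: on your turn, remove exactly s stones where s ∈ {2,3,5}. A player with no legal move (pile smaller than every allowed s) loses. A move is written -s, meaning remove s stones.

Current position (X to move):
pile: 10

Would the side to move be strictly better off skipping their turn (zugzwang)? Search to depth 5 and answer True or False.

zugzwang(10, X) = False

p1 X@[10]: -2[8]+1* -3[7]+1 -5[5]-1
p2 O@[8]: -2[6]-1* -3[5]-1 -5[3]-1
p3 X@[6]: -2[4]-1 -3[3]-1 -5[1]+1*
p4 O@[1] terminal -1; root [10] d5
pass branch (O moves first from the same position):
  | p1 O@[10]: -2[8]+1* -3[7]+1 -5[5]-1
  | p2 X@[8]: -2[6]-1* -3[5]-1 -5[3]-1
  | p3 O@[6]: -2[4]-1 -3[3]-1 -5[1]+1*
  | p4 X@[1] terminal -1; root [10] d5
X moving scores +1; X passing scores -1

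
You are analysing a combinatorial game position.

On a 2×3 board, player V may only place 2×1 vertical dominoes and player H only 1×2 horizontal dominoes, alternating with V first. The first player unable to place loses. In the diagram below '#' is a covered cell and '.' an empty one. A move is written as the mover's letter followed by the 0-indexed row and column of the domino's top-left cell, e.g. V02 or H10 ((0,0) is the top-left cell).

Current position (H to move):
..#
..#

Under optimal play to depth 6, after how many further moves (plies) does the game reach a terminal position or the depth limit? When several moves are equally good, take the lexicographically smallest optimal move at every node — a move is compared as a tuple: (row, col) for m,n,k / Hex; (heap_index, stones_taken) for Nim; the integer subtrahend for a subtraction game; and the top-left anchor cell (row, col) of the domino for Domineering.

PV length from [..#/..#]: 1 ply

ply 1, H at ..#/..# | H00=+1→###/..#*; H10=+1→..#/###
ply 2: ###/..# is terminal -1 (V); from ..#/..# depth 6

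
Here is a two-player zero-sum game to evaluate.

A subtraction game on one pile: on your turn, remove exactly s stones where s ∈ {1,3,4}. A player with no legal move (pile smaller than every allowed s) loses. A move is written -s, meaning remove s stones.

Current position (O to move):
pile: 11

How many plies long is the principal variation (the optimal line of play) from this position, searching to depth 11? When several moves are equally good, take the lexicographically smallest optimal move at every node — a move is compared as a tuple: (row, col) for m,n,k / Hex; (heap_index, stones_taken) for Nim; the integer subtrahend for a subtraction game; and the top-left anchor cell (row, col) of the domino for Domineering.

p1 O@[11]: -1[10]-1 -3[8]-1 -4[7]+1*
p2 X@[7]: -1[6]-1* -3[4]-1 -4[3]-1
p3 O@[6]: -1[5]-1 -3[3]-1 -4[2]+1*
p4 X@[2]: -1[1]-1*
p5 O@[1]: -1[0]+1*
p6 X@[0] terminal -1; root [11] d11

PV length from [11]: 5 plies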